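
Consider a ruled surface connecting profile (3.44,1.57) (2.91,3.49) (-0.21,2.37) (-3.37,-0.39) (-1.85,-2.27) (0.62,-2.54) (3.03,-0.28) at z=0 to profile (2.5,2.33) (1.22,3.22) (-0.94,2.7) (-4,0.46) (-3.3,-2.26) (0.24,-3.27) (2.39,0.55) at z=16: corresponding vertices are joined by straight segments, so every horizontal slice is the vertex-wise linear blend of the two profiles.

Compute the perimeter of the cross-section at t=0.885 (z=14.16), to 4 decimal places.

Cross-section at t=0.885: each vertex is (1-t)·p0[i] + t·p1[i].
  v1: (1-0.885)·(3.44,1.57) + 0.885·(2.5,2.33) = (2.6081,2.2426)
  v2: (1-0.885)·(2.91,3.49) + 0.885·(1.22,3.22) = (1.4143,3.2511)
  v3: (1-0.885)·(-0.21,2.37) + 0.885·(-0.94,2.7) = (-0.8560,2.6621)
  v4: (1-0.885)·(-3.37,-0.39) + 0.885·(-4,0.46) = (-3.9276,0.3623)
  v5: (1-0.885)·(-1.85,-2.27) + 0.885·(-3.3,-2.26) = (-3.1332,-2.2611)
  v6: (1-0.885)·(0.62,-2.54) + 0.885·(0.24,-3.27) = (0.2837,-3.1861)
  v7: (1-0.885)·(3.03,-0.28) + 0.885·(2.39,0.55) = (2.4636,0.4546)
Perimeter = Σ |v_{i+1} − v_i|:
  edge 1→2: √(-1.1938² + 1.0084²) = 1.5627 (running 1.5627)
  edge 2→3: √(-2.2704² + -0.5890²) = 2.3456 (running 3.9083)
  edge 3→4: √(-3.0715² + -2.2998²) = 3.8371 (running 7.7453)
  edge 4→5: √(0.7943² + -2.6234²) = 2.7410 (running 10.4863)
  edge 5→6: √(3.4169² + -0.9249²) = 3.5399 (running 14.0263)
  edge 6→7: √(2.1799² + 3.6406²) = 4.2433 (running 18.2696)
  edge 7→1: √(0.1445² + 1.7881²) = 1.7939 (running 20.0635)
Perimeter = 20.0635

Perimeter at t=0.885: 20.0635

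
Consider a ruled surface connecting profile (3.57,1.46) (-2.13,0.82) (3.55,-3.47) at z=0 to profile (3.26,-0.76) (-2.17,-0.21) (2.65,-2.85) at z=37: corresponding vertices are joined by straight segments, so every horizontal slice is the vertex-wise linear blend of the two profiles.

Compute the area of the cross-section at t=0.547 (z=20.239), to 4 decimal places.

Area at t=0.547: 9.3756

Cross-section at t=0.547: each vertex is (1-t)·p0[i] + t·p1[i].
  v1: (1-0.547)·(3.57,1.46) + 0.547·(3.26,-0.76) = (3.4004,0.2457)
  v2: (1-0.547)·(-2.13,0.82) + 0.547·(-2.17,-0.21) = (-2.1519,0.2566)
  v3: (1-0.547)·(3.55,-3.47) + 0.547·(2.65,-2.85) = (3.0577,-3.1309)
Shoelace sum Σ(x_i·y_{i+1} − x_{i+1}·y_i):
  i=1: 3.4004·0.2566 − -2.1519·0.2457 = +1.4011 (running +1.4011)
  i=2: -2.1519·-3.1309 − 3.0577·0.2566 = +5.9527 (running +7.3538)
  i=3: 3.0577·0.2457 − 3.4004·-3.1309 = +11.3974 (running +18.7512)
Area = |Σ|/2 = |18.7512|/2 = 9.3756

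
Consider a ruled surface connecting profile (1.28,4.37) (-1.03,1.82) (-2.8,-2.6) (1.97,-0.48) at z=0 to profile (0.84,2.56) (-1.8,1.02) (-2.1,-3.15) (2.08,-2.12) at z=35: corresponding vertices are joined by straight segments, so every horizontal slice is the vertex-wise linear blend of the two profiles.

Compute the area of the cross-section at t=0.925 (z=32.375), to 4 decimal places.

Cross-section at t=0.925: each vertex is (1-t)·p0[i] + t·p1[i].
  v1: (1-0.925)·(1.28,4.37) + 0.925·(0.84,2.56) = (0.8730,2.6958)
  v2: (1-0.925)·(-1.03,1.82) + 0.925·(-1.8,1.02) = (-1.7423,1.0800)
  v3: (1-0.925)·(-2.8,-2.6) + 0.925·(-2.1,-3.15) = (-2.1525,-3.1087)
  v4: (1-0.925)·(1.97,-0.48) + 0.925·(2.08,-2.12) = (2.0718,-1.9970)
Shoelace sum Σ(x_i·y_{i+1} − x_{i+1}·y_i):
  i=1: 0.8730·1.0800 − -1.7423·2.6958 = +5.6395 (running +5.6395)
  i=2: -1.7423·-3.1087 − -2.1525·1.0800 = +7.7409 (running +13.3804)
  i=3: -2.1525·-1.9970 − 2.0718·-3.1087 = +10.7391 (running +24.1195)
  i=4: 2.0718·2.6958 − 0.8730·-1.9970 = +7.3283 (running +31.4478)
Area = |Σ|/2 = |31.4478|/2 = 15.7239

Area at t=0.925: 15.7239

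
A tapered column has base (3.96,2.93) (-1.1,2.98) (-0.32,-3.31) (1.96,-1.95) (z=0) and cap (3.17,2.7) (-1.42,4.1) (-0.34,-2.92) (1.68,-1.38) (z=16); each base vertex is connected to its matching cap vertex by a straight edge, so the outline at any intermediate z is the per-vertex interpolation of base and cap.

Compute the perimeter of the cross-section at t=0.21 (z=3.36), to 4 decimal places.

Cross-section at t=0.21: each vertex is (1-t)·p0[i] + t·p1[i].
  v1: (1-0.21)·(3.96,2.93) + 0.21·(3.17,2.7) = (3.7941,2.8817)
  v2: (1-0.21)·(-1.1,2.98) + 0.21·(-1.42,4.1) = (-1.1672,3.2152)
  v3: (1-0.21)·(-0.32,-3.31) + 0.21·(-0.34,-2.92) = (-0.3242,-3.2281)
  v4: (1-0.21)·(1.96,-1.95) + 0.21·(1.68,-1.38) = (1.9012,-1.8303)
Perimeter = Σ |v_{i+1} − v_i|:
  edge 1→2: √(-4.9613² + 0.3335²) = 4.9725 (running 4.9725)
  edge 2→3: √(0.8430² + -6.4433²) = 6.4982 (running 11.4707)
  edge 3→4: √(2.2254² + 1.3978²) = 2.6280 (running 14.0987)
  edge 4→1: √(1.8929² + 4.7120²) = 5.0780 (running 19.1767)
Perimeter = 19.1767

Perimeter at t=0.21: 19.1767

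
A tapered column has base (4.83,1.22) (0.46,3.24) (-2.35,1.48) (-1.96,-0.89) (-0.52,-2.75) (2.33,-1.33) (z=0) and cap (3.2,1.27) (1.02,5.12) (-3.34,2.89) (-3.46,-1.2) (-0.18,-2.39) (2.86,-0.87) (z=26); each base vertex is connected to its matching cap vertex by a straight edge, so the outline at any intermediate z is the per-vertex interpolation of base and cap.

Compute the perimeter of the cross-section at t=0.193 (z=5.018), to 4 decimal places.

Cross-section at t=0.193: each vertex is (1-t)·p0[i] + t·p1[i].
  v1: (1-0.193)·(4.83,1.22) + 0.193·(3.2,1.27) = (4.5154,1.2296)
  v2: (1-0.193)·(0.46,3.24) + 0.193·(1.02,5.12) = (0.5681,3.6028)
  v3: (1-0.193)·(-2.35,1.48) + 0.193·(-3.34,2.89) = (-2.5411,1.7521)
  v4: (1-0.193)·(-1.96,-0.89) + 0.193·(-3.46,-1.2) = (-2.2495,-0.9498)
  v5: (1-0.193)·(-0.52,-2.75) + 0.193·(-0.18,-2.39) = (-0.4544,-2.6805)
  v6: (1-0.193)·(2.33,-1.33) + 0.193·(2.86,-0.87) = (2.4323,-1.2412)
Perimeter = Σ |v_{i+1} − v_i|:
  edge 1→2: √(-3.9473² + 2.3732²) = 4.6058 (running 4.6058)
  edge 2→3: √(-3.1092² + -1.8507²) = 3.6183 (running 8.2241)
  edge 3→4: √(0.2916² + -2.7020²) = 2.7176 (running 10.9417)
  edge 4→5: √(1.7951² + -1.7307²) = 2.4935 (running 13.4353)
  edge 5→6: √(2.8867² + 1.4393²) = 3.2256 (running 16.6609)
  edge 6→1: √(2.0831² + 2.4709²) = 3.2318 (running 19.8927)
Perimeter = 19.8927

Perimeter at t=0.193: 19.8927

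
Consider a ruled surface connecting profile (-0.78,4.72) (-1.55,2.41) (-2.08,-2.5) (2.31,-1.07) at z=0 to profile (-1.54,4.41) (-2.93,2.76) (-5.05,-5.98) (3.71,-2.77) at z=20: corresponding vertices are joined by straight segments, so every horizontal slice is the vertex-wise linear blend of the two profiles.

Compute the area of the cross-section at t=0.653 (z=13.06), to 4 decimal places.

Area at t=0.653: 32.9711

Cross-section at t=0.653: each vertex is (1-t)·p0[i] + t·p1[i].
  v1: (1-0.653)·(-0.78,4.72) + 0.653·(-1.54,4.41) = (-1.2763,4.5176)
  v2: (1-0.653)·(-1.55,2.41) + 0.653·(-2.93,2.76) = (-2.4511,2.6385)
  v3: (1-0.653)·(-2.08,-2.5) + 0.653·(-5.05,-5.98) = (-4.0194,-4.7724)
  v4: (1-0.653)·(2.31,-1.07) + 0.653·(3.71,-2.77) = (3.2242,-2.1801)
Shoelace sum Σ(x_i·y_{i+1} − x_{i+1}·y_i):
  i=1: -1.2763·2.6385 − -2.4511·4.5176 = +7.7057 (running +7.7057)
  i=2: -2.4511·-4.7724 − -4.0194·2.6385 = +22.3033 (running +30.0090)
  i=3: -4.0194·-2.1801 − 3.2242·-4.7724 = +24.1500 (running +54.1590)
  i=4: 3.2242·4.5176 − -1.2763·-2.1801 = +11.7831 (running +65.9421)
Area = |Σ|/2 = |65.9421|/2 = 32.9711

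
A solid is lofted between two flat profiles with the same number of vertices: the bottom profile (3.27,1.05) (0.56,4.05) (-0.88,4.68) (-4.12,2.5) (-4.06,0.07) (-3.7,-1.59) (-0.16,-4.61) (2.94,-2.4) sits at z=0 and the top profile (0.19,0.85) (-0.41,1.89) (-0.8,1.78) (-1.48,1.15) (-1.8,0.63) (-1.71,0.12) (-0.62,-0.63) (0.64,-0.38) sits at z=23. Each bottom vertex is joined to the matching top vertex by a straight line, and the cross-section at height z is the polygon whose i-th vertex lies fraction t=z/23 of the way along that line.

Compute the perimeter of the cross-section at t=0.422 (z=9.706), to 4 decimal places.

Perimeter at t=0.422: 17.8145

Cross-section at t=0.422: each vertex is (1-t)·p0[i] + t·p1[i].
  v1: (1-0.422)·(3.27,1.05) + 0.422·(0.19,0.85) = (1.9702,0.9656)
  v2: (1-0.422)·(0.56,4.05) + 0.422·(-0.41,1.89) = (0.1507,3.1385)
  v3: (1-0.422)·(-0.88,4.68) + 0.422·(-0.8,1.78) = (-0.8462,3.4562)
  v4: (1-0.422)·(-4.12,2.5) + 0.422·(-1.48,1.15) = (-3.0059,1.9303)
  v5: (1-0.422)·(-4.06,0.07) + 0.422·(-1.8,0.63) = (-3.1063,0.3063)
  v6: (1-0.422)·(-3.7,-1.59) + 0.422·(-1.71,0.12) = (-2.8602,-0.8684)
  v7: (1-0.422)·(-0.16,-4.61) + 0.422·(-0.62,-0.63) = (-0.3541,-2.9304)
  v8: (1-0.422)·(2.94,-2.4) + 0.422·(0.64,-0.38) = (1.9694,-1.5476)
Perimeter = Σ |v_{i+1} − v_i|:
  edge 1→2: √(-1.8196² + 2.1729²) = 2.8341 (running 2.8341)
  edge 2→3: √(-0.9969² + 0.3177²) = 1.0463 (running 3.8804)
  edge 3→4: √(-2.1597² + -1.5259²) = 2.6444 (running 6.5248)
  edge 4→5: √(-0.1004² + -1.6240²) = 1.6271 (running 8.1519)
  edge 5→6: √(0.2461² + -1.1747²) = 1.2002 (running 9.3521)
  edge 6→7: √(2.5061² + -2.0621²) = 3.2454 (running 12.5975)
  edge 7→8: √(2.3235² + 1.3829²) = 2.7039 (running 15.3014)
  edge 8→1: √(0.0008² + 2.5132²) = 2.5132 (running 17.8145)
Perimeter = 17.8145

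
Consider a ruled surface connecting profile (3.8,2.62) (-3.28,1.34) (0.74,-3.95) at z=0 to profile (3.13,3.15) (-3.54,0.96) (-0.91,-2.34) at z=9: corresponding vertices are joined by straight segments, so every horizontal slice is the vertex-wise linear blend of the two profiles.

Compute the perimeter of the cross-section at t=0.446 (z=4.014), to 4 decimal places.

Perimeter at t=0.446: 19.6839

Cross-section at t=0.446: each vertex is (1-t)·p0[i] + t·p1[i].
  v1: (1-0.446)·(3.8,2.62) + 0.446·(3.13,3.15) = (3.5012,2.8564)
  v2: (1-0.446)·(-3.28,1.34) + 0.446·(-3.54,0.96) = (-3.3960,1.1705)
  v3: (1-0.446)·(0.74,-3.95) + 0.446·(-0.91,-2.34) = (0.0041,-3.2319)
Perimeter = Σ |v_{i+1} − v_i|:
  edge 1→2: √(-6.8971² + -1.6859²) = 7.1002 (running 7.1002)
  edge 2→3: √(3.4001² + -4.4025²) = 5.5626 (running 12.6627)
  edge 3→1: √(3.4971² + 6.0883²) = 7.0212 (running 19.6839)
Perimeter = 19.6839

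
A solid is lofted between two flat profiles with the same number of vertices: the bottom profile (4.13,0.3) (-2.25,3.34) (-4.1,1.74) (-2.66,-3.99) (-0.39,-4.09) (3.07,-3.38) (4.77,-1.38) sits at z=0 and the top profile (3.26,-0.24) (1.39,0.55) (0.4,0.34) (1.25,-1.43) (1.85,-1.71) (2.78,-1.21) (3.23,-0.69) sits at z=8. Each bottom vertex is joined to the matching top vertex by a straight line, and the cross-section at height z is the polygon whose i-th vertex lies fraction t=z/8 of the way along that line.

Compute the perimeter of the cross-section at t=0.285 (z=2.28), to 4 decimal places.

Cross-section at t=0.285: each vertex is (1-t)·p0[i] + t·p1[i].
  v1: (1-0.285)·(4.13,0.3) + 0.285·(3.26,-0.24) = (3.8821,0.1461)
  v2: (1-0.285)·(-2.25,3.34) + 0.285·(1.39,0.55) = (-1.2126,2.5449)
  v3: (1-0.285)·(-4.1,1.74) + 0.285·(0.4,0.34) = (-2.8175,1.3410)
  v4: (1-0.285)·(-2.66,-3.99) + 0.285·(1.25,-1.43) = (-1.5457,-3.2604)
  v5: (1-0.285)·(-0.39,-4.09) + 0.285·(1.85,-1.71) = (0.2484,-3.4117)
  v6: (1-0.285)·(3.07,-3.38) + 0.285·(2.78,-1.21) = (2.9874,-2.7616)
  v7: (1-0.285)·(4.77,-1.38) + 0.285·(3.23,-0.69) = (4.3311,-1.1833)
Perimeter = Σ |v_{i+1} − v_i|:
  edge 1→2: √(-5.0947² + 2.3988²) = 5.6311 (running 5.6311)
  edge 2→3: √(-1.6049² + -1.2039²) = 2.0062 (running 7.6373)
  edge 3→4: √(1.2718² + -4.6014²) = 4.7739 (running 12.4113)
  edge 4→5: √(1.7941² + -0.1513²) = 1.8004 (running 14.2117)
  edge 5→6: √(2.7389² + 0.6501²) = 2.8151 (running 17.0268)
  edge 6→7: √(1.3438² + 1.5782²) = 2.0728 (running 19.0995)
  edge 7→1: √(-0.4490² + 1.3295²) = 1.4032 (running 20.5028)
Perimeter = 20.5028

Perimeter at t=0.285: 20.5028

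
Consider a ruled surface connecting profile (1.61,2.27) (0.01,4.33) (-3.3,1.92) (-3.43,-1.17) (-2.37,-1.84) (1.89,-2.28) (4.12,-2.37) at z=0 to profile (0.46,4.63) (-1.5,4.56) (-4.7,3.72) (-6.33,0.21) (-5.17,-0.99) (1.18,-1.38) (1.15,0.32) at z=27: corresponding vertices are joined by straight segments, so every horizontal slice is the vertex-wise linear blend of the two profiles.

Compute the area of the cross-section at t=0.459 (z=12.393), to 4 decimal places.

Area at t=0.459: 32.8847

Cross-section at t=0.459: each vertex is (1-t)·p0[i] + t·p1[i].
  v1: (1-0.459)·(1.61,2.27) + 0.459·(0.46,4.63) = (1.0821,3.3532)
  v2: (1-0.459)·(0.01,4.33) + 0.459·(-1.5,4.56) = (-0.6831,4.4356)
  v3: (1-0.459)·(-3.3,1.92) + 0.459·(-4.7,3.72) = (-3.9426,2.7462)
  v4: (1-0.459)·(-3.43,-1.17) + 0.459·(-6.33,0.21) = (-4.7611,-0.5366)
  v5: (1-0.459)·(-2.37,-1.84) + 0.459·(-5.17,-0.99) = (-3.6552,-1.4498)
  v6: (1-0.459)·(1.89,-2.28) + 0.459·(1.18,-1.38) = (1.5641,-1.8669)
  v7: (1-0.459)·(4.12,-2.37) + 0.459·(1.15,0.32) = (2.7568,-1.1353)
Shoelace sum Σ(x_i·y_{i+1} − x_{i+1}·y_i):
  i=1: 1.0821·4.4356 − -0.6831·3.3532 = +7.0905 (running +7.0905)
  i=2: -0.6831·2.7462 − -3.9426·4.4356 = +15.6118 (running +22.7023)
  i=3: -3.9426·-0.5366 − -4.7611·2.7462 = +15.1905 (running +37.8927)
  i=4: -4.7611·-1.4498 − -3.6552·-0.5366 = +4.9416 (running +42.8343)
  i=5: -3.6552·-1.8669 − 1.5641·-1.4498 = +9.0916 (running +51.9259)
  i=6: 1.5641·-1.1353 − 2.7568·-1.8669 = +3.3709 (running +55.2968)
  i=7: 2.7568·3.3532 − 1.0821·-1.1353 = +10.4727 (running +65.7695)
Area = |Σ|/2 = |65.7695|/2 = 32.8847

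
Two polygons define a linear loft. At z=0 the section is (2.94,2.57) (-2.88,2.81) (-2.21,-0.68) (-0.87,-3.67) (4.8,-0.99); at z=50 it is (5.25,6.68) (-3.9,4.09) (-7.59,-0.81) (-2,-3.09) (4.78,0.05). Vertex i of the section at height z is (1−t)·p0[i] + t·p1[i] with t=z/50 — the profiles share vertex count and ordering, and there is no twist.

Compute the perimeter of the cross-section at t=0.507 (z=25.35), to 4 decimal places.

Perimeter at t=0.507: 28.4961

Cross-section at t=0.507: each vertex is (1-t)·p0[i] + t·p1[i].
  v1: (1-0.507)·(2.94,2.57) + 0.507·(5.25,6.68) = (4.1112,4.6538)
  v2: (1-0.507)·(-2.88,2.81) + 0.507·(-3.9,4.09) = (-3.3971,3.4590)
  v3: (1-0.507)·(-2.21,-0.68) + 0.507·(-7.59,-0.81) = (-4.9377,-0.7459)
  v4: (1-0.507)·(-0.87,-3.67) + 0.507·(-2,-3.09) = (-1.4429,-3.3759)
  v5: (1-0.507)·(4.8,-0.99) + 0.507·(4.78,0.05) = (4.7899,-0.4627)
Perimeter = Σ |v_{i+1} − v_i|:
  edge 1→2: √(-7.5083² + -1.1948²) = 7.6028 (running 7.6028)
  edge 2→3: √(-1.5405² + -4.2049²) = 4.4782 (running 12.0810)
  edge 3→4: √(3.4947² + -2.6300²) = 4.3738 (running 16.4548)
  edge 4→5: √(6.2328² + 2.9132²) = 6.8800 (running 23.3348)
  edge 5→1: √(-0.6787² + 5.1165²) = 5.1613 (running 28.4961)
Perimeter = 28.4961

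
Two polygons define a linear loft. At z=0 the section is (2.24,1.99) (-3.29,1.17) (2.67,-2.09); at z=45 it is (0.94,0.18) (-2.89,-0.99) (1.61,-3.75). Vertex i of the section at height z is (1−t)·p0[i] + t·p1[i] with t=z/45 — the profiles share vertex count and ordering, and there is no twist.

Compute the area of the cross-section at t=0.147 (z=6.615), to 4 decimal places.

Cross-section at t=0.147: each vertex is (1-t)·p0[i] + t·p1[i].
  v1: (1-0.147)·(2.24,1.99) + 0.147·(0.94,0.18) = (2.0489,1.7239)
  v2: (1-0.147)·(-3.29,1.17) + 0.147·(-2.89,-0.99) = (-3.2312,0.8525)
  v3: (1-0.147)·(2.67,-2.09) + 0.147·(1.61,-3.75) = (2.5142,-2.3340)
Shoelace sum Σ(x_i·y_{i+1} − x_{i+1}·y_i):
  i=1: 2.0489·0.8525 − -3.2312·1.7239 = +7.3170 (running +7.3170)
  i=2: -3.2312·-2.3340 − 2.5142·0.8525 = +5.3984 (running +12.7154)
  i=3: 2.5142·1.7239 − 2.0489·-2.3340 = +9.1164 (running +21.8319)
Area = |Σ|/2 = |21.8319|/2 = 10.9159

Area at t=0.147: 10.9159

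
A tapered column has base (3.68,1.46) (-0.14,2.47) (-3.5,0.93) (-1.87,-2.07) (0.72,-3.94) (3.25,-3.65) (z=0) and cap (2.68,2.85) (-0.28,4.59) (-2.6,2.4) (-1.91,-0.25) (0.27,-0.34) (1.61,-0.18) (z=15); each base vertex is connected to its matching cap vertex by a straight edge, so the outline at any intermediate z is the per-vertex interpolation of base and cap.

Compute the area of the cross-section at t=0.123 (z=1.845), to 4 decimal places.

Cross-section at t=0.123: each vertex is (1-t)·p0[i] + t·p1[i].
  v1: (1-0.123)·(3.68,1.46) + 0.123·(2.68,2.85) = (3.5570,1.6310)
  v2: (1-0.123)·(-0.14,2.47) + 0.123·(-0.28,4.59) = (-0.1572,2.7308)
  v3: (1-0.123)·(-3.5,0.93) + 0.123·(-2.6,2.4) = (-3.3893,1.1108)
  v4: (1-0.123)·(-1.87,-2.07) + 0.123·(-1.91,-0.25) = (-1.8749,-1.8461)
  v5: (1-0.123)·(0.72,-3.94) + 0.123·(0.27,-0.34) = (0.6646,-3.4972)
  v6: (1-0.123)·(3.25,-3.65) + 0.123·(1.61,-0.18) = (3.0483,-3.2232)
Shoelace sum Σ(x_i·y_{i+1} − x_{i+1}·y_i):
  i=1: 3.5570·2.7308 − -0.1572·1.6310 = +9.9697 (running +9.9697)
  i=2: -0.1572·1.1108 − -3.3893·2.7308 = +9.0807 (running +19.0505)
  i=3: -3.3893·-1.8461 − -1.8749·1.1108 = +8.3398 (running +27.3903)
  i=4: -1.8749·-3.4972 − 0.6646·-1.8461 = +7.7840 (running +35.1743)
  i=5: 0.6646·-3.2232 − 3.0483·-3.4972 = +8.5182 (running +43.6924)
  i=6: 3.0483·1.6310 − 3.5570·-3.2232 = +16.4365 (running +60.1290)
Area = |Σ|/2 = |60.1290|/2 = 30.0645

Area at t=0.123: 30.0645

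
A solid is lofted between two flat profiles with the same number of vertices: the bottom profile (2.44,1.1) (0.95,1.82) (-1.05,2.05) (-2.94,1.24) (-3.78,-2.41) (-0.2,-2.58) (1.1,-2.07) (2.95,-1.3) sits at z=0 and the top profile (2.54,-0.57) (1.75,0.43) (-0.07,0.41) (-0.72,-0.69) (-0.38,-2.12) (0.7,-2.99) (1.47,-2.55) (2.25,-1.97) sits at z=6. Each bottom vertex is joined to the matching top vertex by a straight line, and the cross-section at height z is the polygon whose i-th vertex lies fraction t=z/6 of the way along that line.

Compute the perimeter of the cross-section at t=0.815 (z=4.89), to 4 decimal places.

Perimeter at t=0.815: 11.8227

Cross-section at t=0.815: each vertex is (1-t)·p0[i] + t·p1[i].
  v1: (1-0.815)·(2.44,1.1) + 0.815·(2.54,-0.57) = (2.5215,-0.2610)
  v2: (1-0.815)·(0.95,1.82) + 0.815·(1.75,0.43) = (1.6020,0.6872)
  v3: (1-0.815)·(-1.05,2.05) + 0.815·(-0.07,0.41) = (-0.2513,0.7134)
  v4: (1-0.815)·(-2.94,1.24) + 0.815·(-0.72,-0.69) = (-1.1307,-0.3329)
  v5: (1-0.815)·(-3.78,-2.41) + 0.815·(-0.38,-2.12) = (-1.0090,-2.1737)
  v6: (1-0.815)·(-0.2,-2.58) + 0.815·(0.7,-2.99) = (0.5335,-2.9142)
  v7: (1-0.815)·(1.1,-2.07) + 0.815·(1.47,-2.55) = (1.4015,-2.4612)
  v8: (1-0.815)·(2.95,-1.3) + 0.815·(2.25,-1.97) = (2.3795,-1.8460)
Perimeter = Σ |v_{i+1} − v_i|:
  edge 1→2: √(-0.9195² + 0.9482²) = 1.3208 (running 1.3208)
  edge 2→3: √(-1.8533² + 0.0262²) = 1.8535 (running 3.1743)
  edge 3→4: √(-0.8794² + -1.0463²) = 1.3668 (running 4.5411)
  edge 4→5: √(0.1217² + -1.8407²) = 1.8447 (running 6.3858)
  edge 5→6: √(1.5425² + -0.7405²) = 1.7110 (running 8.0969)
  edge 6→7: √(0.8680² + 0.4530²) = 0.9791 (running 9.0760)
  edge 7→8: √(0.9780² + 0.6151²) = 1.1553 (running 10.2313)
  edge 8→1: √(0.1420² + 1.5850²) = 1.5913 (running 11.8227)
Perimeter = 11.8227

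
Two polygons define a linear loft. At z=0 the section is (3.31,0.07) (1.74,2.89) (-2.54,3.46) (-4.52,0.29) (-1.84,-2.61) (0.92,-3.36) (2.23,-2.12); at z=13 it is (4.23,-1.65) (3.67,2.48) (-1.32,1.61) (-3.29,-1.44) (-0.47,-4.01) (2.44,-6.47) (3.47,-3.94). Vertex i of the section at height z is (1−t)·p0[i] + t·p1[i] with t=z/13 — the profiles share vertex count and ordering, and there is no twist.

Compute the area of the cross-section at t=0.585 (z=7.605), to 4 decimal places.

Cross-section at t=0.585: each vertex is (1-t)·p0[i] + t·p1[i].
  v1: (1-0.585)·(3.31,0.07) + 0.585·(4.23,-1.65) = (3.8482,-0.9362)
  v2: (1-0.585)·(1.74,2.89) + 0.585·(3.67,2.48) = (2.8691,2.6502)
  v3: (1-0.585)·(-2.54,3.46) + 0.585·(-1.32,1.61) = (-1.8263,2.3778)
  v4: (1-0.585)·(-4.52,0.29) + 0.585·(-3.29,-1.44) = (-3.8004,-0.7220)
  v5: (1-0.585)·(-1.84,-2.61) + 0.585·(-0.47,-4.01) = (-1.0386,-3.4290)
  v6: (1-0.585)·(0.92,-3.36) + 0.585·(2.44,-6.47) = (1.8092,-5.1793)
  v7: (1-0.585)·(2.23,-2.12) + 0.585·(3.47,-3.94) = (2.9554,-3.1847)
Shoelace sum Σ(x_i·y_{i+1} − x_{i+1}·y_i):
  i=1: 3.8482·2.6502 − 2.8691·-0.9362 = +12.8843 (running +12.8843)
  i=2: 2.8691·2.3778 − -1.8263·2.6502 = +11.6619 (running +24.5462)
  i=3: -1.8263·-0.7220 − -3.8004·2.3778 = +10.3552 (running +34.9014)
  i=4: -3.8004·-3.4290 − -1.0386·-0.7220 = +12.2819 (running +47.1832)
  i=5: -1.0386·-5.1793 − 1.8092·-3.4290 = +11.5828 (running +58.7660)
  i=6: 1.8092·-3.1847 − 2.9554·-5.1793 = +9.5453 (running +68.3113)
  i=7: 2.9554·-0.9362 − 3.8482·-3.1847 = +9.4885 (running +77.7998)
Area = |Σ|/2 = |77.7998|/2 = 38.8999

Area at t=0.585: 38.8999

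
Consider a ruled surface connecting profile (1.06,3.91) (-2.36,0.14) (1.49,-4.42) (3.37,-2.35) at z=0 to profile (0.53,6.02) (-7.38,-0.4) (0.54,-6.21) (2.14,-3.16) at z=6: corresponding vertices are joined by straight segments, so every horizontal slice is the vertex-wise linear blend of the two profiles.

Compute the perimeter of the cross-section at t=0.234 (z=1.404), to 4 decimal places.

Cross-section at t=0.234: each vertex is (1-t)·p0[i] + t·p1[i].
  v1: (1-0.234)·(1.06,3.91) + 0.234·(0.53,6.02) = (0.9360,4.4037)
  v2: (1-0.234)·(-2.36,0.14) + 0.234·(-7.38,-0.4) = (-3.5347,0.0136)
  v3: (1-0.234)·(1.49,-4.42) + 0.234·(0.54,-6.21) = (1.2677,-4.8389)
  v4: (1-0.234)·(3.37,-2.35) + 0.234·(2.14,-3.16) = (3.0822,-2.5395)
Perimeter = Σ |v_{i+1} − v_i|:
  edge 1→2: √(-4.4707² + -4.3901²) = 6.2658 (running 6.2658)
  edge 2→3: √(4.8024² + -4.8525²) = 6.8271 (running 13.0929)
  edge 3→4: √(1.8145² + 2.2993²) = 2.9290 (running 16.0219)
  edge 4→1: √(-2.1462² + 6.9433²) = 7.2674 (running 23.2893)
Perimeter = 23.2893

Perimeter at t=0.234: 23.2893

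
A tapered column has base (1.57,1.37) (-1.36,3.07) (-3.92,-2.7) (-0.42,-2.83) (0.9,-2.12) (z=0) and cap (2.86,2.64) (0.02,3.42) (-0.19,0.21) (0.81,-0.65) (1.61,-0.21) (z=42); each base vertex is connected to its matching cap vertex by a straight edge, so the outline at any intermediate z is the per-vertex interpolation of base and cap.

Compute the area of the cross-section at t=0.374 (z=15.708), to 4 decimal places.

Area at t=0.374: 15.0239

Cross-section at t=0.374: each vertex is (1-t)·p0[i] + t·p1[i].
  v1: (1-0.374)·(1.57,1.37) + 0.374·(2.86,2.64) = (2.0525,1.8450)
  v2: (1-0.374)·(-1.36,3.07) + 0.374·(0.02,3.42) = (-0.8439,3.2009)
  v3: (1-0.374)·(-3.92,-2.7) + 0.374·(-0.19,0.21) = (-2.5250,-1.6117)
  v4: (1-0.374)·(-0.42,-2.83) + 0.374·(0.81,-0.65) = (0.0400,-2.0147)
  v5: (1-0.374)·(0.9,-2.12) + 0.374·(1.61,-0.21) = (1.1655,-1.4057)
Shoelace sum Σ(x_i·y_{i+1} − x_{i+1}·y_i):
  i=1: 2.0525·3.2009 − -0.8439·1.8450 = +8.1267 (running +8.1267)
  i=2: -0.8439·-1.6117 − -2.5250·3.2009 = +9.4423 (running +17.5689)
  i=3: -2.5250·-2.0147 − 0.0400·-1.6117 = +5.1515 (running +22.7204)
  i=4: 0.0400·-1.4057 − 1.1655·-2.0147 = +2.2919 (running +25.0124)
  i=5: 1.1655·1.8450 − 2.0525·-1.4057 = +5.0355 (running +30.0478)
Area = |Σ|/2 = |30.0478|/2 = 15.0239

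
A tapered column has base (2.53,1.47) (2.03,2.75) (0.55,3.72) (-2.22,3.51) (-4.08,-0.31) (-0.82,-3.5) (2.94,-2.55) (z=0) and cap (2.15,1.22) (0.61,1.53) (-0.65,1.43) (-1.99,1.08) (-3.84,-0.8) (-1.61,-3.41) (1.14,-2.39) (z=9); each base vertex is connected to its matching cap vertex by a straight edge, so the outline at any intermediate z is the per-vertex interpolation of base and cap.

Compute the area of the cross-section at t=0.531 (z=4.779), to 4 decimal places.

Area at t=0.531: 26.4158

Cross-section at t=0.531: each vertex is (1-t)·p0[i] + t·p1[i].
  v1: (1-0.531)·(2.53,1.47) + 0.531·(2.15,1.22) = (2.3282,1.3373)
  v2: (1-0.531)·(2.03,2.75) + 0.531·(0.61,1.53) = (1.2760,2.1022)
  v3: (1-0.531)·(0.55,3.72) + 0.531·(-0.65,1.43) = (-0.0872,2.5040)
  v4: (1-0.531)·(-2.22,3.51) + 0.531·(-1.99,1.08) = (-2.0979,2.2197)
  v5: (1-0.531)·(-4.08,-0.31) + 0.531·(-3.84,-0.8) = (-3.9526,-0.5702)
  v6: (1-0.531)·(-0.82,-3.5) + 0.531·(-1.61,-3.41) = (-1.2395,-3.4522)
  v7: (1-0.531)·(2.94,-2.55) + 0.531·(1.14,-2.39) = (1.9842,-2.4650)
Shoelace sum Σ(x_i·y_{i+1} − x_{i+1}·y_i):
  i=1: 2.3282·2.1022 − 1.2760·1.3373 = +3.1880 (running +3.1880)
  i=2: 1.2760·2.5040 − -0.0872·2.1022 = +3.3784 (running +6.5664)
  i=3: -0.0872·2.2197 − -2.0979·2.5040 = +5.0595 (running +11.6259)
  i=4: -2.0979·-0.5702 − -3.9526·2.2197 = +9.9696 (running +21.5955)
  i=5: -3.9526·-3.4522 − -1.2395·-0.5702 = +12.9383 (running +34.5338)
  i=6: -1.2395·-2.4650 − 1.9842·-3.4522 = +9.9053 (running +44.4391)
  i=7: 1.9842·1.3373 − 2.3282·-2.4650 = +8.3925 (running +52.8316)
Area = |Σ|/2 = |52.8316|/2 = 26.4158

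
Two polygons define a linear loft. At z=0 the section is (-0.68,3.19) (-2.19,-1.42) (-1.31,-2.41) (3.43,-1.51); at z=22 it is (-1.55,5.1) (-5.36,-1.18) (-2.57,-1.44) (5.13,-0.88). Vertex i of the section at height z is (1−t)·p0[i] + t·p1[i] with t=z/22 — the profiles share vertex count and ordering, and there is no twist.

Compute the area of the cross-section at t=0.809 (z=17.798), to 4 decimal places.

Area at t=0.809: 30.2958

Cross-section at t=0.809: each vertex is (1-t)·p0[i] + t·p1[i].
  v1: (1-0.809)·(-0.68,3.19) + 0.809·(-1.55,5.1) = (-1.3838,4.7352)
  v2: (1-0.809)·(-2.19,-1.42) + 0.809·(-5.36,-1.18) = (-4.7545,-1.2258)
  v3: (1-0.809)·(-1.31,-2.41) + 0.809·(-2.57,-1.44) = (-2.3293,-1.6253)
  v4: (1-0.809)·(3.43,-1.51) + 0.809·(5.13,-0.88) = (4.8053,-1.0003)
Shoelace sum Σ(x_i·y_{i+1} − x_{i+1}·y_i):
  i=1: -1.3838·-1.2258 − -4.7545·4.7352 = +24.2100 (running +24.2100)
  i=2: -4.7545·-1.6253 − -2.3293·-1.2258 = +4.8720 (running +29.0820)
  i=3: -2.3293·-1.0003 − 4.8053·-1.6253 = +10.1400 (running +39.2220)
  i=4: 4.8053·4.7352 − -1.3838·-1.0003 = +21.3697 (running +60.5917)
Area = |Σ|/2 = |60.5917|/2 = 30.2958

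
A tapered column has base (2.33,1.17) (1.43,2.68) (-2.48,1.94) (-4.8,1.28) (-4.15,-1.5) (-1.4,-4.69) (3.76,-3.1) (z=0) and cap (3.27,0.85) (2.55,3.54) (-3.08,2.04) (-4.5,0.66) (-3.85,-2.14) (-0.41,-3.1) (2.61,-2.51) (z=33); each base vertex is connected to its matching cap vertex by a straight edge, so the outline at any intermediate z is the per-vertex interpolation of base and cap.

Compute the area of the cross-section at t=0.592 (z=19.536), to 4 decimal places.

Area at t=0.592: 38.7234

Cross-section at t=0.592: each vertex is (1-t)·p0[i] + t·p1[i].
  v1: (1-0.592)·(2.33,1.17) + 0.592·(3.27,0.85) = (2.8865,0.9806)
  v2: (1-0.592)·(1.43,2.68) + 0.592·(2.55,3.54) = (2.0930,3.1891)
  v3: (1-0.592)·(-2.48,1.94) + 0.592·(-3.08,2.04) = (-2.8352,1.9992)
  v4: (1-0.592)·(-4.8,1.28) + 0.592·(-4.5,0.66) = (-4.6224,0.9130)
  v5: (1-0.592)·(-4.15,-1.5) + 0.592·(-3.85,-2.14) = (-3.9724,-1.8789)
  v6: (1-0.592)·(-1.4,-4.69) + 0.592·(-0.41,-3.1) = (-0.8139,-3.7487)
  v7: (1-0.592)·(3.76,-3.1) + 0.592·(2.61,-2.51) = (3.0792,-2.7507)
Shoelace sum Σ(x_i·y_{i+1} − x_{i+1}·y_i):
  i=1: 2.8865·3.1891 − 2.0930·0.9806 = +7.1530 (running +7.1530)
  i=2: 2.0930·1.9992 − -2.8352·3.1891 = +13.2262 (running +20.3792)
  i=3: -2.8352·0.9130 − -4.6224·1.9992 = +6.6527 (running +27.0319)
  i=4: -4.6224·-1.8789 − -3.9724·0.9130 = +12.3116 (running +39.3434)
  i=5: -3.9724·-3.7487 − -0.8139·-1.8789 = +13.3622 (running +52.7056)
  i=6: -0.8139·-2.7507 − 3.0792·-3.7487 = +13.7819 (running +66.4875)
  i=7: 3.0792·0.9806 − 2.8865·-2.7507 = +10.9592 (running +77.4468)
Area = |Σ|/2 = |77.4468|/2 = 38.7234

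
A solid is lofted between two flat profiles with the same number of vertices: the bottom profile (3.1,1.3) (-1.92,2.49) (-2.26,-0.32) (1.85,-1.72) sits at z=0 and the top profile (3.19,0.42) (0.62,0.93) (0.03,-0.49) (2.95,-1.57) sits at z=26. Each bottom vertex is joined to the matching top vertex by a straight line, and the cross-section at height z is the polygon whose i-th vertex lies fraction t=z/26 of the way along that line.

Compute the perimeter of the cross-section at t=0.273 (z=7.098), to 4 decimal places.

Cross-section at t=0.273: each vertex is (1-t)·p0[i] + t·p1[i].
  v1: (1-0.273)·(3.1,1.3) + 0.273·(3.19,0.42) = (3.1246,1.0598)
  v2: (1-0.273)·(-1.92,2.49) + 0.273·(0.62,0.93) = (-1.2266,2.0641)
  v3: (1-0.273)·(-2.26,-0.32) + 0.273·(0.03,-0.49) = (-1.6348,-0.3664)
  v4: (1-0.273)·(1.85,-1.72) + 0.273·(2.95,-1.57) = (2.1503,-1.6791)
Perimeter = Σ |v_{i+1} − v_i|:
  edge 1→2: √(-4.3511² + 1.0044²) = 4.4656 (running 4.4656)
  edge 2→3: √(-0.4082² + -2.4305²) = 2.4646 (running 6.9301)
  edge 3→4: √(3.7851² + -1.3126²) = 4.0063 (running 10.9364)
  edge 4→1: √(0.9743² + 2.7388²) = 2.9069 (running 13.8434)
Perimeter = 13.8434

Perimeter at t=0.273: 13.8434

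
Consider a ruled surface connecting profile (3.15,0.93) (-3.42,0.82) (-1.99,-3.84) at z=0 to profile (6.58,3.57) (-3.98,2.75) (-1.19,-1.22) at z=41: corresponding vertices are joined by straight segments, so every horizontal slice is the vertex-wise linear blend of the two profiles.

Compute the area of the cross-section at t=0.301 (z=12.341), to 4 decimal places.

Area at t=0.301: 17.5971

Cross-section at t=0.301: each vertex is (1-t)·p0[i] + t·p1[i].
  v1: (1-0.301)·(3.15,0.93) + 0.301·(6.58,3.57) = (4.1824,1.7246)
  v2: (1-0.301)·(-3.42,0.82) + 0.301·(-3.98,2.75) = (-3.5886,1.4009)
  v3: (1-0.301)·(-1.99,-3.84) + 0.301·(-1.19,-1.22) = (-1.7492,-3.0514)
Shoelace sum Σ(x_i·y_{i+1} − x_{i+1}·y_i):
  i=1: 4.1824·1.4009 − -3.5886·1.7246 = +12.0483 (running +12.0483)
  i=2: -3.5886·-3.0514 − -1.7492·1.4009 = +13.4006 (running +25.4488)
  i=3: -1.7492·1.7246 − 4.1824·-3.0514 = +9.7454 (running +35.1943)
Area = |Σ|/2 = |35.1943|/2 = 17.5971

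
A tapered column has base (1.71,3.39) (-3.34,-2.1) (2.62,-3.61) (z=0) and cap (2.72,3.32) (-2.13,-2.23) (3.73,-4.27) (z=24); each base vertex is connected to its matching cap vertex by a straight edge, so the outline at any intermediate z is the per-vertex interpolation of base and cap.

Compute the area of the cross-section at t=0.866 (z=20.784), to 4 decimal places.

Cross-section at t=0.866: each vertex is (1-t)·p0[i] + t·p1[i].
  v1: (1-0.866)·(1.71,3.39) + 0.866·(2.72,3.32) = (2.5847,3.3294)
  v2: (1-0.866)·(-3.34,-2.1) + 0.866·(-2.13,-2.23) = (-2.2921,-2.2126)
  v3: (1-0.866)·(2.62,-3.61) + 0.866·(3.73,-4.27) = (3.5813,-4.1816)
Shoelace sum Σ(x_i·y_{i+1} − x_{i+1}·y_i):
  i=1: 2.5847·-2.2126 − -2.2921·3.3294 = +1.9126 (running +1.9126)
  i=2: -2.2921·-4.1816 − 3.5813·-2.2126 = +17.5085 (running +19.4212)
  i=3: 3.5813·3.3294 − 2.5847·-4.1816 = +22.7313 (running +42.1525)
Area = |Σ|/2 = |42.1525|/2 = 21.0762

Area at t=0.866: 21.0762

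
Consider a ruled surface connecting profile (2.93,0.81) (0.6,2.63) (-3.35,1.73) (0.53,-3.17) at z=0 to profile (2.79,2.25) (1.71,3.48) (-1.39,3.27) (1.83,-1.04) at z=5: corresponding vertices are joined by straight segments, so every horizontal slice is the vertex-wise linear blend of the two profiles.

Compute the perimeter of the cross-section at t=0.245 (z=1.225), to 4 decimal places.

Perimeter at t=0.245: 16.8023

Cross-section at t=0.245: each vertex is (1-t)·p0[i] + t·p1[i].
  v1: (1-0.245)·(2.93,0.81) + 0.245·(2.79,2.25) = (2.8957,1.1628)
  v2: (1-0.245)·(0.6,2.63) + 0.245·(1.71,3.48) = (0.8720,2.8382)
  v3: (1-0.245)·(-3.35,1.73) + 0.245·(-1.39,3.27) = (-2.8698,2.1073)
  v4: (1-0.245)·(0.53,-3.17) + 0.245·(1.83,-1.04) = (0.8485,-2.6481)
Perimeter = Σ |v_{i+1} − v_i|:
  edge 1→2: √(-2.0238² + 1.6754²) = 2.6273 (running 2.6273)
  edge 2→3: √(-3.7418² + -0.7309²) = 3.8125 (running 6.4398)
  edge 3→4: √(3.7183² + -4.7554²) = 6.0366 (running 12.4763)
  edge 4→1: √(2.0472² + 3.8110²) = 4.3260 (running 16.8023)
Perimeter = 16.8023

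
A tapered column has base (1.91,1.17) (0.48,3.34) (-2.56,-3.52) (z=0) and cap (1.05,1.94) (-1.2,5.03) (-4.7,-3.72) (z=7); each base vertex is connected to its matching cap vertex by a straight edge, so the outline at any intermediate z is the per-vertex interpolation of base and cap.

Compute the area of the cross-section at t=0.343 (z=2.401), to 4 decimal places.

Area at t=0.343: 10.3984

Cross-section at t=0.343: each vertex is (1-t)·p0[i] + t·p1[i].
  v1: (1-0.343)·(1.91,1.17) + 0.343·(1.05,1.94) = (1.6150,1.4341)
  v2: (1-0.343)·(0.48,3.34) + 0.343·(-1.2,5.03) = (-0.0962,3.9197)
  v3: (1-0.343)·(-2.56,-3.52) + 0.343·(-4.7,-3.72) = (-3.2940,-3.5886)
Shoelace sum Σ(x_i·y_{i+1} − x_{i+1}·y_i):
  i=1: 1.6150·3.9197 − -0.0962·1.4341 = +6.4684 (running +6.4684)
  i=2: -0.0962·-3.5886 − -3.2940·3.9197 = +13.2568 (running +19.7252)
  i=3: -3.2940·1.4341 − 1.6150·-3.5886 = +1.0717 (running +20.7969)
Area = |Σ|/2 = |20.7969|/2 = 10.3984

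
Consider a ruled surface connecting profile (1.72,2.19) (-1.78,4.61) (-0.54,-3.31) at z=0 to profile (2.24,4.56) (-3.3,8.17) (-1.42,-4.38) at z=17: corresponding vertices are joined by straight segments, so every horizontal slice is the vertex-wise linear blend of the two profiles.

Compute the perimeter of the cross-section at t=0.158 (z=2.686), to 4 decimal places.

Perimeter at t=0.158: 19.9152

Cross-section at t=0.158: each vertex is (1-t)·p0[i] + t·p1[i].
  v1: (1-0.158)·(1.72,2.19) + 0.158·(2.24,4.56) = (1.8022,2.5645)
  v2: (1-0.158)·(-1.78,4.61) + 0.158·(-3.3,8.17) = (-2.0202,5.1725)
  v3: (1-0.158)·(-0.54,-3.31) + 0.158·(-1.42,-4.38) = (-0.6790,-3.4791)
Perimeter = Σ |v_{i+1} − v_i|:
  edge 1→2: √(-3.8223² + 2.6080²) = 4.6273 (running 4.6273)
  edge 2→3: √(1.3411² + -8.6515²) = 8.7549 (running 13.3822)
  edge 3→1: √(2.4812² + 6.0435²) = 6.5330 (running 19.9152)
Perimeter = 19.9152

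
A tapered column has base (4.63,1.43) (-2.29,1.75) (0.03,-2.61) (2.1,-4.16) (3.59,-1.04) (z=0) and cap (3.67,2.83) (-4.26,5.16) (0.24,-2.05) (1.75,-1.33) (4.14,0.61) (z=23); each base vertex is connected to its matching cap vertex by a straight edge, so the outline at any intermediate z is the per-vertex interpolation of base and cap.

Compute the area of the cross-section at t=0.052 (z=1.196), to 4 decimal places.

Area at t=0.052: 23.0349

Cross-section at t=0.052: each vertex is (1-t)·p0[i] + t·p1[i].
  v1: (1-0.052)·(4.63,1.43) + 0.052·(3.67,2.83) = (4.5801,1.5028)
  v2: (1-0.052)·(-2.29,1.75) + 0.052·(-4.26,5.16) = (-2.3924,1.9273)
  v3: (1-0.052)·(0.03,-2.61) + 0.052·(0.24,-2.05) = (0.0409,-2.5809)
  v4: (1-0.052)·(2.1,-4.16) + 0.052·(1.75,-1.33) = (2.0818,-4.0128)
  v5: (1-0.052)·(3.59,-1.04) + 0.052·(4.14,0.61) = (3.6186,-0.9542)
Shoelace sum Σ(x_i·y_{i+1} − x_{i+1}·y_i):
  i=1: 4.5801·1.9273 − -2.3924·1.5028 = +12.4226 (running +12.4226)
  i=2: -2.3924·-2.5809 − 0.0409·1.9273 = +6.0957 (running +18.5184)
  i=3: 0.0409·-4.0128 − 2.0818·-2.5809 = +5.2087 (running +23.7270)
  i=4: 2.0818·-0.9542 − 3.6186·-4.0128 = +12.5344 (running +36.2615)
  i=5: 3.6186·1.5028 − 4.5801·-0.9542 = +9.8083 (running +46.0698)
Area = |Σ|/2 = |46.0698|/2 = 23.0349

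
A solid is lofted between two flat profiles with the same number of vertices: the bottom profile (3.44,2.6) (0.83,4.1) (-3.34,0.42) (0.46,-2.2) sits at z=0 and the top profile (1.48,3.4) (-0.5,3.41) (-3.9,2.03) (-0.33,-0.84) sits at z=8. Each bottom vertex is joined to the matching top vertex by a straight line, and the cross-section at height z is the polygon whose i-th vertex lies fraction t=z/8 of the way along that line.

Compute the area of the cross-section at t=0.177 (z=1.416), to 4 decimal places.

Cross-section at t=0.177: each vertex is (1-t)·p0[i] + t·p1[i].
  v1: (1-0.177)·(3.44,2.6) + 0.177·(1.48,3.4) = (3.0931,2.7416)
  v2: (1-0.177)·(0.83,4.1) + 0.177·(-0.5,3.41) = (0.5946,3.9779)
  v3: (1-0.177)·(-3.34,0.42) + 0.177·(-3.9,2.03) = (-3.4391,0.7050)
  v4: (1-0.177)·(0.46,-2.2) + 0.177·(-0.33,-0.84) = (0.3202,-1.9593)
Shoelace sum Σ(x_i·y_{i+1} − x_{i+1}·y_i):
  i=1: 3.0931·3.9779 − 0.5946·2.7416 = +10.6737 (running +10.6737)
  i=2: 0.5946·0.7050 − -3.4391·3.9779 = +14.0995 (running +24.7733)
  i=3: -3.4391·-1.9593 − 0.3202·0.7050 = +6.5125 (running +31.2858)
  i=4: 0.3202·2.7416 − 3.0931·-1.9593 = +6.9380 (running +38.2238)
Area = |Σ|/2 = |38.2238|/2 = 19.1119

Area at t=0.177: 19.1119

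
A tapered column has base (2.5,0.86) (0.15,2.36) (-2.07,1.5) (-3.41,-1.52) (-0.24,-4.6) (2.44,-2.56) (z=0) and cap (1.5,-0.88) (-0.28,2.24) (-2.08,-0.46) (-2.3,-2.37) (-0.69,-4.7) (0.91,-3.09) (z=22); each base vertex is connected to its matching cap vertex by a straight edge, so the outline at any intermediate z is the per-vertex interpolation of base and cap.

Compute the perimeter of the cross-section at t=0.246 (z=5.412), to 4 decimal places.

Cross-section at t=0.246: each vertex is (1-t)·p0[i] + t·p1[i].
  v1: (1-0.246)·(2.5,0.86) + 0.246·(1.5,-0.88) = (2.2540,0.4320)
  v2: (1-0.246)·(0.15,2.36) + 0.246·(-0.28,2.24) = (0.0442,2.3305)
  v3: (1-0.246)·(-2.07,1.5) + 0.246·(-2.08,-0.46) = (-2.0725,1.0178)
  v4: (1-0.246)·(-3.41,-1.52) + 0.246·(-2.3,-2.37) = (-3.1369,-1.7291)
  v5: (1-0.246)·(-0.24,-4.6) + 0.246·(-0.69,-4.7) = (-0.3507,-4.6246)
  v6: (1-0.246)·(2.44,-2.56) + 0.246·(0.91,-3.09) = (2.0636,-2.6904)
Perimeter = Σ |v_{i+1} − v_i|:
  edge 1→2: √(-2.2098² + 1.8985²) = 2.9133 (running 2.9133)
  edge 2→3: √(-2.1167² + -1.3126²) = 2.4907 (running 5.4040)
  edge 3→4: √(-1.0645² + -2.7469²) = 2.9460 (running 8.3500)
  edge 4→5: √(2.7862² + -2.8955²) = 4.0183 (running 12.3683)
  edge 5→6: √(2.4143² + 1.9342²) = 3.0936 (running 15.4619)
  edge 6→1: √(0.1904² + 3.1223²) = 3.1281 (running 18.5900)
Perimeter = 18.5900

Perimeter at t=0.246: 18.5900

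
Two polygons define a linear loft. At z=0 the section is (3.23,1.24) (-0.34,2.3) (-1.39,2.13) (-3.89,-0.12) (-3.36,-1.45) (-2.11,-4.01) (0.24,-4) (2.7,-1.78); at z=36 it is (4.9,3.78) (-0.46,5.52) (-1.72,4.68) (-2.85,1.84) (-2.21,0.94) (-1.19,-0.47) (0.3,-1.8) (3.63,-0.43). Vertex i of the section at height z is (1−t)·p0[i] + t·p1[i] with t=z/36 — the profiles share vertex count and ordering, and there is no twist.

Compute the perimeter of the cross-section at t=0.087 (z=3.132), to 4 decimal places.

Perimeter at t=0.087: 21.2240

Cross-section at t=0.087: each vertex is (1-t)·p0[i] + t·p1[i].
  v1: (1-0.087)·(3.23,1.24) + 0.087·(4.9,3.78) = (3.3753,1.4610)
  v2: (1-0.087)·(-0.34,2.3) + 0.087·(-0.46,5.52) = (-0.3504,2.5801)
  v3: (1-0.087)·(-1.39,2.13) + 0.087·(-1.72,4.68) = (-1.4187,2.3518)
  v4: (1-0.087)·(-3.89,-0.12) + 0.087·(-2.85,1.84) = (-3.7995,0.0505)
  v5: (1-0.087)·(-3.36,-1.45) + 0.087·(-2.21,0.94) = (-3.2600,-1.2421)
  v6: (1-0.087)·(-2.11,-4.01) + 0.087·(-1.19,-0.47) = (-2.0300,-3.7020)
  v7: (1-0.087)·(0.24,-4) + 0.087·(0.3,-1.8) = (0.2452,-3.8086)
  v8: (1-0.087)·(2.7,-1.78) + 0.087·(3.63,-0.43) = (2.7809,-1.6625)
Perimeter = Σ |v_{i+1} − v_i|:
  edge 1→2: √(-3.7257² + 1.1192²) = 3.8902 (running 3.8902)
  edge 2→3: √(-1.0683² + -0.2283²) = 1.0924 (running 4.9826)
  edge 3→4: √(-2.3808² + -2.3013²) = 3.3112 (running 8.2938)
  edge 4→5: √(0.5396² + -1.2926²) = 1.4007 (running 9.6945)
  edge 5→6: √(1.2300² + -2.4600²) = 2.7503 (running 12.4448)
  edge 6→7: √(2.2752² + -0.1066²) = 2.2777 (running 14.7225)
  edge 7→8: √(2.5357² + 2.1461²) = 3.3219 (running 18.0444)
  edge 8→1: √(0.5944² + 3.1235²) = 3.1796 (running 21.2240)
Perimeter = 21.2240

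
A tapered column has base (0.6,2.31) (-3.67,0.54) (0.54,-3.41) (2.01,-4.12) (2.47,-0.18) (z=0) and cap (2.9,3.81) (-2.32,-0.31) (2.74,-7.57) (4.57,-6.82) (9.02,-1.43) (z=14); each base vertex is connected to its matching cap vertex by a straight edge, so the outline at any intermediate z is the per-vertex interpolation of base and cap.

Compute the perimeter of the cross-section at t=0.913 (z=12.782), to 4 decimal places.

Cross-section at t=0.913: each vertex is (1-t)·p0[i] + t·p1[i].
  v1: (1-0.913)·(0.6,2.31) + 0.913·(2.9,3.81) = (2.6999,3.6795)
  v2: (1-0.913)·(-3.67,0.54) + 0.913·(-2.32,-0.31) = (-2.4375,-0.2361)
  v3: (1-0.913)·(0.54,-3.41) + 0.913·(2.74,-7.57) = (2.5486,-7.2081)
  v4: (1-0.913)·(2.01,-4.12) + 0.913·(4.57,-6.82) = (4.3473,-6.5851)
  v5: (1-0.913)·(2.47,-0.18) + 0.913·(9.02,-1.43) = (8.4502,-1.3213)
Perimeter = Σ |v_{i+1} − v_i|:
  edge 1→2: √(-5.1373² + -3.9156²) = 6.4594 (running 6.4594)
  edge 2→3: √(4.9861² + -6.9720²) = 8.5715 (running 15.0309)
  edge 3→4: √(1.7987² + 0.6230²) = 1.9035 (running 16.9344)
  edge 4→5: √(4.1029² + 5.2639²) = 6.6740 (running 23.6083)
  edge 5→1: √(-5.7503² + 5.0008²) = 7.6206 (running 31.2289)
Perimeter = 31.2289

Perimeter at t=0.913: 31.2289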